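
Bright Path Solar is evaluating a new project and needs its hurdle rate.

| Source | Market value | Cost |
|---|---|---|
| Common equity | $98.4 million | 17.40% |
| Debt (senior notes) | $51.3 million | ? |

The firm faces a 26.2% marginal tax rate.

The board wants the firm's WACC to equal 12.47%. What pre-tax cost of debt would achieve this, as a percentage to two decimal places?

4.08%

Total capital V = 98.4 + 51.3 = 149.7.
Equity weight = 98.4/149.7 = 0.6573.
Senior notes weight = 51.3/149.7 = 0.3427.
Equity contribution = 0.6573 × 17.4% = 11.4373%.
Remaining for debt = 12.47% − 11.4373% = 1.0327%.
Rd × (1 − 26.2%) × 0.3427 = 1.0327%  ⇒  Rd = 4.0835%.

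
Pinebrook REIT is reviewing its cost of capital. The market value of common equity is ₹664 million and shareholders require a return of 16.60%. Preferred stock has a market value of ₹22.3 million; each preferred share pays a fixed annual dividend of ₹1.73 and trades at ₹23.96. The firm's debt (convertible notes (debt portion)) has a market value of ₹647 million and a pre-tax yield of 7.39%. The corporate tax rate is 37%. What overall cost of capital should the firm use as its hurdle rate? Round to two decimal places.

10.65%

Cost of preferred: Rp = 1.73 / 23.96 = 7.2204%.
Total capital V = 664 + 22.3 + 647 = 1333.3.
Equity: weight = 664/1333.3 = 0.4980; cost = 16.6%.
Preferred: weight = 22.3/1333.3 = 0.0167; cost = 7.2204%.
Convertible notes (debt portion): weight = 647/1333.3 = 0.4853; after-tax cost = 7.39% × (1 − 37%) = 4.6557%.
WACC = 0.4980 × 16.6000% + 0.0167 × 7.2204% + 0.4853 × 4.6557% = 10.6470%.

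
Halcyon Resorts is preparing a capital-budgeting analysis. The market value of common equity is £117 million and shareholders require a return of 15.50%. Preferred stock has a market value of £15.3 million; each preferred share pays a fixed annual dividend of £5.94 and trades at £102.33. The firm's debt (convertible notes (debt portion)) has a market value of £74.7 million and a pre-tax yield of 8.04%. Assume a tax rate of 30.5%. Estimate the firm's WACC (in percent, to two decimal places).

Cost of preferred: Rp = 5.94 / 102.33 = 5.8047%.
Total capital V = 117 + 15.3 + 74.7 = 207.
Equity: weight = 117/207 = 0.5652; cost = 15.5%.
Preferred: weight = 15.3/207 = 0.0739; cost = 5.8047%.
Convertible notes (debt portion): weight = 74.7/207 = 0.3609; after-tax cost = 8.04% × (1 − 30.5%) = 5.5878%.
WACC = 0.5652 × 15.5000% + 0.0739 × 5.8047% + 0.3609 × 5.5878% = 11.2064%.

11.21%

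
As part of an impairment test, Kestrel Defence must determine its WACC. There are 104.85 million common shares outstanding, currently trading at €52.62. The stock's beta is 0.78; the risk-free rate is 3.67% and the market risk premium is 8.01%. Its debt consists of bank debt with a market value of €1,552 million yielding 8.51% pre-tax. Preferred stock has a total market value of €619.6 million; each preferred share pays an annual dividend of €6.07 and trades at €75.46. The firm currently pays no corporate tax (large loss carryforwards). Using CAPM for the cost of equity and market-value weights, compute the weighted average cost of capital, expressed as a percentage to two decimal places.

9.48%

Cost of equity via CAPM: Re = 3.67% + 0.78 × 8.01% = 9.9178%.
Cost of preferred: Rp = 6.07 / 75.46 = 8.0440%.
Market value of equity E = 52.62 × 104.85m = 5517.207m.
Total capital V = 5517.207 + 619.6 + 1552 = 7688.807.
Equity: weight = 5517.207/7688.807 = 0.7176; cost = 9.9178%.
Preferred: weight = 619.6/7688.807 = 0.0806; cost = 8.044%.
Bank debt: weight = 1552/7688.807 = 0.2019; after-tax cost = 8.51% × (1 − 0%) = 8.5100%.
WACC = 0.7176 × 9.9178% + 0.0806 × 8.0440% + 0.2019 × 8.5100% = 9.4826%.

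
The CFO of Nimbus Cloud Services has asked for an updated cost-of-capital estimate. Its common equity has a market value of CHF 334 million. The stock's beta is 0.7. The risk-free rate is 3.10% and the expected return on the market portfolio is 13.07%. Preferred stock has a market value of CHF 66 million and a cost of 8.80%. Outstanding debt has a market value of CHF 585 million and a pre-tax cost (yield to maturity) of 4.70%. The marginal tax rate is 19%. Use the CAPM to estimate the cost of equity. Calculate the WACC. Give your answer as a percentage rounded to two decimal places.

Market risk premium = 13.07% − 3.1% = 9.97%.
Cost of equity via CAPM: Re = 3.1% + 0.7 × 9.97% = 10.0790%.
Total capital V = 334 + 66 + 585 = 985.
Equity: weight = 334/985 = 0.3391; cost = 10.079%.
Preferred: weight = 66/985 = 0.0670; cost = 8.8%.
Debt: weight = 585/985 = 0.5939; after-tax cost = 4.7% × (1 − 19%) = 3.8070%.
WACC = 0.3391 × 10.0790% + 0.0670 × 8.8000% + 0.5939 × 3.8070% = 6.2683%.

6.27%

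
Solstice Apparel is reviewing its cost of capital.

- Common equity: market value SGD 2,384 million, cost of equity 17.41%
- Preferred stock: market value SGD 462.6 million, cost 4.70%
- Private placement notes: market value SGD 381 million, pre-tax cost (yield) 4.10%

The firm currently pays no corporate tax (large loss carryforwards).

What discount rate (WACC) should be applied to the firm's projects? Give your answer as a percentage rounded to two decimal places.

14.02%

Total capital V = 2384 + 462.6 + 381 = 3227.6.
Equity: weight = 2384/3227.6 = 0.7386; cost = 17.41%.
Preferred: weight = 462.6/3227.6 = 0.1433; cost = 4.7%.
Private placement notes: weight = 381/3227.6 = 0.1180; after-tax cost = 4.1% × (1 − 0%) = 4.1000%.
WACC = 0.7386 × 17.4100% + 0.1433 × 4.7000% + 0.1180 × 4.1000% = 14.0172%.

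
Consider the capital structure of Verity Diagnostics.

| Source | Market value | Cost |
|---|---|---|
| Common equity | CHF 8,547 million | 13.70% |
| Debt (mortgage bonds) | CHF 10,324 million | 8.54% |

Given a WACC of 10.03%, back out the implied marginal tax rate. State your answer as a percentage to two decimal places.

Total capital V = 8547 + 10324 = 18871.
Equity weight = 8547/18871 = 0.4529.
Mortgage bonds weight = 10324/18871 = 0.5471.
Equity contribution = 0.4529 × 13.7% = 6.2050%.
Debt contribution must be 10.03% − 6.2050% = 3.8250%.
0.5471 × 8.54% × (1 − T) = 3.8250%  ⇒  (1 − T) = 0.8187.
T = 18.1301%.

18.13%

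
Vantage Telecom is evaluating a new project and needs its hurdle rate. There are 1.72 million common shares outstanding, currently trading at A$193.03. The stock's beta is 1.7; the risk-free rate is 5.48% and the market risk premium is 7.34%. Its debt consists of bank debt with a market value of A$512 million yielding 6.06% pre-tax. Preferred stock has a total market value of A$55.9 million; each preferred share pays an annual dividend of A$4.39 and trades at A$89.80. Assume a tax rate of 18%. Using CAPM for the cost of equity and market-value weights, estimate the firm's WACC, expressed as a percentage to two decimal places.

Cost of equity via CAPM: Re = 5.48% + 1.7 × 7.34% = 17.9580%.
Cost of preferred: Rp = 4.39 / 89.8 = 4.8886%.
Market value of equity E = 193.03 × 1.72m = 332.0116m.
Total capital V = 332.0116 + 55.9 + 512 = 899.9116.
Equity: weight = 332.0116/899.9116 = 0.3689; cost = 17.958%.
Preferred: weight = 55.9/899.9116 = 0.0621; cost = 4.8886%.
Bank debt: weight = 512/899.9116 = 0.5689; after-tax cost = 6.06% × (1 − 18%) = 4.9692%.
WACC = 0.3689 × 17.9580% + 0.0621 × 4.8886% + 0.5689 × 4.9692% = 9.7563%.

9.76%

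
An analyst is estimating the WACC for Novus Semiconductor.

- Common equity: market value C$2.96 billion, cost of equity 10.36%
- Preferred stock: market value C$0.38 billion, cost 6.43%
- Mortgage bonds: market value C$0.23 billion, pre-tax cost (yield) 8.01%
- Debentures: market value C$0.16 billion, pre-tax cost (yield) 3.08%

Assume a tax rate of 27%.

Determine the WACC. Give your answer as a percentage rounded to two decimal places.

Total capital V = 2.96 + 0.38 + 0.23 + 0.16 = 3.73.
Equity: weight = 2.96/3.73 = 0.7936; cost = 10.36%.
Preferred: weight = 0.38/3.73 = 0.1019; cost = 6.43%.
Mortgage bonds: weight = 0.23/3.73 = 0.0617; after-tax cost = 8.01% × (1 − 27%) = 5.8473%.
Debentures: weight = 0.16/3.73 = 0.0429; after-tax cost = 3.08% × (1 − 27%) = 2.2484%.
WACC = 0.7936 × 10.3600% + 0.1019 × 6.4300% + 0.0617 × 5.8473% + 0.0429 × 2.2484% = 9.3334%.

9.33%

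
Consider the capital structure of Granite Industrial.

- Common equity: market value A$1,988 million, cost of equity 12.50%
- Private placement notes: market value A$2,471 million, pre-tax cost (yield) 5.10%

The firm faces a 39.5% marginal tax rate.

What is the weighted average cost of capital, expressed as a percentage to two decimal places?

Total capital V = 1988 + 2471 = 4459.
Equity: weight = 1988/4459 = 0.4458; cost = 12.5%.
Private placement notes: weight = 2471/4459 = 0.5542; after-tax cost = 5.1% × (1 − 39.5%) = 3.0855%.
WACC = 0.4458 × 12.5000% + 0.5542 × 3.0855% = 7.2829%.

7.28%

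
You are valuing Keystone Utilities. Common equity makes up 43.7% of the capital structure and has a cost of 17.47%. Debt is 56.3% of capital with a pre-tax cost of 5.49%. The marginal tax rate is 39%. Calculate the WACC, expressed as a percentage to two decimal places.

9.52%

After-tax cost of debt = 5.49% × (1 − 39%) = 3.3489%.
WACC = 0.437 × 17.4700% + 0.563 × 3.3489% = 9.5198%.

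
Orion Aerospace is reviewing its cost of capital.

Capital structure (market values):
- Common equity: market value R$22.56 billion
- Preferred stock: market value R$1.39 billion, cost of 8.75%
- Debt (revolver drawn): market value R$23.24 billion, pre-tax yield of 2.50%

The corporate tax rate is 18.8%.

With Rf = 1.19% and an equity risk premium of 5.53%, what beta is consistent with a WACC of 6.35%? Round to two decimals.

1.71

Total capital V = 22.56 + 1.39 + 23.24 = 47.19.
Equity weight = 22.56/47.19 = 0.4781.
Preferred weight = 1.39/47.19 = 0.0295.
Revolver drawn weight = 23.24/47.19 = 0.4925.
Debt contribution = 0.4925 × 2.5% × (1 − 18.8%) = 0.9997%.
Preferred contribution = 0.0295 × 8.75% = 0.2577%.
Required equity contribution = 6.35% − 1.2575% = 5.0925%  ⇒  Re = 10.6523%.
CAPM: 10.6523% = 1.19% + β × 5.53%  ⇒  β = 1.7111.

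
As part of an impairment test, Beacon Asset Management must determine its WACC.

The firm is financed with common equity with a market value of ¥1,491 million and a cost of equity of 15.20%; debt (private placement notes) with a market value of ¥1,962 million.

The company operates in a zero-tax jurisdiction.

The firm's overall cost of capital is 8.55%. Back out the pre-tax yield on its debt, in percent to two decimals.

3.50%

Total capital V = 1491 + 1962 = 3453.
Equity weight = 1491/3453 = 0.4318.
Private placement notes weight = 1962/3453 = 0.5682.
Equity contribution = 0.4318 × 15.2% = 6.5633%.
Remaining for debt = 8.55% − 6.5633% = 1.9867%.
Rd × (1 − 0%) × 0.5682 = 1.9867%  ⇒  Rd = 3.4964%.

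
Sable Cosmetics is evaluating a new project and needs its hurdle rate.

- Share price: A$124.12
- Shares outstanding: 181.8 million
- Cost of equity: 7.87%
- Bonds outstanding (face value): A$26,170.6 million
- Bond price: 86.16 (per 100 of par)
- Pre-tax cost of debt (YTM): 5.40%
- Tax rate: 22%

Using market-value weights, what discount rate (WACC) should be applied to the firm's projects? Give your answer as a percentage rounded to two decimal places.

Market value of equity E = 124.12 × 181.8m = 22565.016m. Market value of debt D = 26170.6m × 86.16/100 = 22548.58896m.
Total capital V = 22565.016 + 22548.58896 = 45113.60496.
Equity: weight = 22565.016/45113.60496 = 0.5002; cost = 7.87%.
Bonds outstanding: weight = 22548.58896/45113.60496 = 0.4998; after-tax cost = 5.4% × (1 − 22%) = 4.2120%.
WACC = 0.5002 × 7.8700% + 0.4998 × 4.2120% = 6.0417%.

6.04%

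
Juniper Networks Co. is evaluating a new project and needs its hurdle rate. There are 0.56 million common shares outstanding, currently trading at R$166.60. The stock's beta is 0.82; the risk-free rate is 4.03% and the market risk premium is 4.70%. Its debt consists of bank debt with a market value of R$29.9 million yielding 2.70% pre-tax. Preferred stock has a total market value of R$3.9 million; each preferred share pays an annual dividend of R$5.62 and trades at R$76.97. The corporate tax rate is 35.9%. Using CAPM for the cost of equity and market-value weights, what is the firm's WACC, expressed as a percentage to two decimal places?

6.42%

Cost of equity via CAPM: Re = 4.03% + 0.82 × 4.7% = 7.8840%.
Cost of preferred: Rp = 5.62 / 76.97 = 7.3015%.
Market value of equity E = 166.6 × 0.56m = 93.296m.
Total capital V = 93.296 + 3.9 + 29.9 = 127.096.
Equity: weight = 93.296/127.096 = 0.7341; cost = 7.884%.
Preferred: weight = 3.9/127.096 = 0.0307; cost = 7.3015%.
Bank debt: weight = 29.9/127.096 = 0.2353; after-tax cost = 2.7% × (1 − 35.9%) = 1.7307%.
WACC = 0.7341 × 7.8840% + 0.0307 × 7.3015% + 0.2353 × 1.7307% = 6.4185%.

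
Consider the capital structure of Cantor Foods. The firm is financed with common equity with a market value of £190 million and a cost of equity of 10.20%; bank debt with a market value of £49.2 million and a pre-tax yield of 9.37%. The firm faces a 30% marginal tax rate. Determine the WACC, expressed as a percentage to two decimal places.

9.45%

Total capital V = 190 + 49.2 = 239.2.
Equity: weight = 190/239.2 = 0.7943; cost = 10.2%.
Bank debt: weight = 49.2/239.2 = 0.2057; after-tax cost = 9.37% × (1 − 30%) = 6.5590%.
WACC = 0.7943 × 10.2000% + 0.2057 × 6.5590% = 9.4511%.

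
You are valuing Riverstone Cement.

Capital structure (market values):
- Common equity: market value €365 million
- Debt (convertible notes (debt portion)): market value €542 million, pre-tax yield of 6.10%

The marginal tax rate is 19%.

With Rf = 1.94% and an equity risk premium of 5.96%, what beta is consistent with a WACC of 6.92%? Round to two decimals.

1.33

Total capital V = 365 + 542 = 907.
Equity weight = 365/907 = 0.4024.
Convertible notes (debt portion) weight = 542/907 = 0.5976.
Debt contribution = 0.5976 × 6.1% × (1 − 19%) = 2.9526%.
Required equity contribution = 6.92% − 2.9526% = 3.9674%  ⇒  Re = 9.8587%.
CAPM: 9.8587% = 1.94% + β × 5.96%  ⇒  β = 1.3286.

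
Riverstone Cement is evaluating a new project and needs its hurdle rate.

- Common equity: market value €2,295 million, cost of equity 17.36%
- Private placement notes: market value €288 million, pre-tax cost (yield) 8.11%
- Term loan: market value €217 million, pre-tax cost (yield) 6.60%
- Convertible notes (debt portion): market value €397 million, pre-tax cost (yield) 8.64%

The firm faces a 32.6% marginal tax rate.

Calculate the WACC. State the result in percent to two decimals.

Total capital V = 2295 + 288 + 217 + 397 = 3197.
Equity: weight = 2295/3197 = 0.7179; cost = 17.36%.
Private placement notes: weight = 288/3197 = 0.0901; after-tax cost = 8.11% × (1 − 32.6%) = 5.4661%.
Term loan: weight = 217/3197 = 0.0679; after-tax cost = 6.6% × (1 − 32.6%) = 4.4484%.
Convertible notes (debt portion): weight = 397/3197 = 0.1242; after-tax cost = 8.64% × (1 − 32.6%) = 5.8234%.
WACC = 0.7179 × 17.3600% + 0.0901 × 5.4661% + 0.0679 × 4.4484% + 0.1242 × 5.8234% = 13.9796%.

13.98%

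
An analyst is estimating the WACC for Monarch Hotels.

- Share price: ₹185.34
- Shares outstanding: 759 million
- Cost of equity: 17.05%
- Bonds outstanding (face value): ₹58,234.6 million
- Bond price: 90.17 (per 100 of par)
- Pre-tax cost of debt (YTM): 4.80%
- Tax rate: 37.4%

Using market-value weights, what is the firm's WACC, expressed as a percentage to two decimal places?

13.23%

Market value of equity E = 185.34 × 759m = 140673.06m. Market value of debt D = 58234.6m × 90.17/100 = 52510.13882m.
Total capital V = 140673.06 + 52510.13882 = 193183.19882.
Equity: weight = 140673.06/193183.19882 = 0.7282; cost = 17.05%.
Bonds outstanding: weight = 52510.13882/193183.19882 = 0.2718; after-tax cost = 4.8% × (1 − 37.4%) = 3.0048%.
WACC = 0.7282 × 17.0500% + 0.2718 × 3.0048% = 13.2323%.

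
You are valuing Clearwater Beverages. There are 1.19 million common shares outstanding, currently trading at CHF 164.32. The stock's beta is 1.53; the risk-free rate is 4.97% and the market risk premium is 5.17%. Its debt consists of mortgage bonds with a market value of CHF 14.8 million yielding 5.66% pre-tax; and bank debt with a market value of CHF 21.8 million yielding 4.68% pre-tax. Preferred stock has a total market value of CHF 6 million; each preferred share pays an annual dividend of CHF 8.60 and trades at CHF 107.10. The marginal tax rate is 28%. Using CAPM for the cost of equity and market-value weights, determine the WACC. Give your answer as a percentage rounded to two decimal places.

11.34%

Cost of equity via CAPM: Re = 4.97% + 1.53 × 5.17% = 12.8801%.
Cost of preferred: Rp = 8.6 / 107.1 = 8.0299%.
Market value of equity E = 164.32 × 1.19m = 195.5408m.
Total capital V = 195.5408 + 6 + 14.8 + 21.8 = 238.1408.
Equity: weight = 195.5408/238.1408 = 0.8211; cost = 12.8801%.
Preferred: weight = 6/238.1408 = 0.0252; cost = 8.0299%.
Mortgage bonds: weight = 14.8/238.1408 = 0.0621; after-tax cost = 5.66% × (1 − 28%) = 4.0752%.
Bank debt: weight = 21.8/238.1408 = 0.0915; after-tax cost = 4.68% × (1 − 28%) = 3.3696%.
WACC = 0.8211 × 12.8801% + 0.0252 × 8.0299% + 0.0621 × 4.0752% + 0.0915 × 3.3696% = 11.3401%.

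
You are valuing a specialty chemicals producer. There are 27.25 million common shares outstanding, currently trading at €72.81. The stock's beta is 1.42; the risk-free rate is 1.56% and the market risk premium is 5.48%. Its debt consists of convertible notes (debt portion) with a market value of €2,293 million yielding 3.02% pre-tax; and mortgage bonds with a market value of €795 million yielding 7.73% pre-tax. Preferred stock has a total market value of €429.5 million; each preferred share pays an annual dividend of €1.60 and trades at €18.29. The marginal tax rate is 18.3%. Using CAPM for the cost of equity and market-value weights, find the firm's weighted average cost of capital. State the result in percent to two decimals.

Cost of equity via CAPM: Re = 1.56% + 1.42 × 5.48% = 9.3416%.
Cost of preferred: Rp = 1.6 / 18.29 = 8.7479%.
Market value of equity E = 72.81 × 27.25m = 1984.0725m.
Total capital V = 1984.0725 + 429.5 + 2293 + 795 = 5501.5725.
Equity: weight = 1984.0725/5501.5725 = 0.3606; cost = 9.3416%.
Preferred: weight = 429.5/5501.5725 = 0.0781; cost = 8.7479%.
Convertible notes (debt portion): weight = 2293/5501.5725 = 0.4168; after-tax cost = 3.02% × (1 − 18.3%) = 2.4673%.
Mortgage bonds: weight = 795/5501.5725 = 0.1445; after-tax cost = 7.73% × (1 − 18.3%) = 6.3154%.
WACC = 0.3606 × 9.3416% + 0.0781 × 8.7479% + 0.4168 × 2.4673% + 0.1445 × 6.3154% = 5.9928%.

5.99%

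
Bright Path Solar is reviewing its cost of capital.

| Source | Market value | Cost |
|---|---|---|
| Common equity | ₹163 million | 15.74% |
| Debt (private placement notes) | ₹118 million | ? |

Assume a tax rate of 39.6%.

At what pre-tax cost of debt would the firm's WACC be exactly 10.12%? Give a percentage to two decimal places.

3.90%

Total capital V = 163 + 118 = 281.
Equity weight = 163/281 = 0.5801.
Private placement notes weight = 118/281 = 0.4199.
Equity contribution = 0.5801 × 15.74% = 9.1303%.
Remaining for debt = 10.12% − 9.1303% = 0.9897%.
Rd × (1 − 39.6%) × 0.4199 = 0.9897%  ⇒  Rd = 3.9020%.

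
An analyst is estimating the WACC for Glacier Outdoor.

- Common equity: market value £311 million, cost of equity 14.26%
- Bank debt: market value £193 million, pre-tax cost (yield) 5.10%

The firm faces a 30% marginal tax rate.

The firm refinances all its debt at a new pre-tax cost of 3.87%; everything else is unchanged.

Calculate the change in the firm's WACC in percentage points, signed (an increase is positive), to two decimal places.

-0.33 pp

Current WACC:
Total capital V = 311 + 193 = 504.
Equity: weight = 311/504 = 0.6171; cost = 14.26%.
Bank debt: weight = 193/504 = 0.3829; after-tax cost = 5.1% × (1 − 30%) = 3.5700%.
WACC = 0.6171 × 14.2600% + 0.3829 × 3.5700% = 10.1664%.
After the change:
Total capital V = 311 + 193 = 504.
Equity: weight = 311/504 = 0.6171; cost = 14.26%.
Bank debt: weight = 193/504 = 0.3829; after-tax cost = 3.87% × (1 − 30%) = 2.7090%.
WACC = 0.6171 × 14.2600% + 0.3829 × 2.7090% = 9.8367%.
Change in WACC = 9.8367% − 10.1664% = -0.3297 pp.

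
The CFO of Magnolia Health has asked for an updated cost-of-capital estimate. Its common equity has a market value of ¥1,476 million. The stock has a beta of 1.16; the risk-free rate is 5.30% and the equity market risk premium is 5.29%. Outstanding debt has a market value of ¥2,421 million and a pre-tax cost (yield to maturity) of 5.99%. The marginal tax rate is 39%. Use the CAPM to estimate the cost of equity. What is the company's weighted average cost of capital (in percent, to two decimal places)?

6.60%

Cost of equity via CAPM: Re = 5.3% + 1.16 × 5.29% = 11.4364%.
Total capital V = 1476 + 2421 = 3897.
Equity: weight = 1476/3897 = 0.3788; cost = 11.4364%.
Debt: weight = 2421/3897 = 0.6212; after-tax cost = 5.99% × (1 − 39%) = 3.6539%.
WACC = 0.3788 × 11.4364% + 0.6212 × 3.6539% = 6.6015%.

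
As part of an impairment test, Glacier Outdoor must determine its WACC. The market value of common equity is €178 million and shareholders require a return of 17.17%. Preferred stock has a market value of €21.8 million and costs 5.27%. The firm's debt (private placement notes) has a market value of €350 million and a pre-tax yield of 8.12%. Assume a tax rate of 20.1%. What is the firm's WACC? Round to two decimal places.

9.90%

Total capital V = 178 + 21.8 + 350 = 549.8.
Equity: weight = 178/549.8 = 0.3238; cost = 17.17%.
Preferred: weight = 21.8/549.8 = 0.0397; cost = 5.27%.
Private placement notes: weight = 350/549.8 = 0.6366; after-tax cost = 8.12% × (1 − 20.1%) = 6.4879%.
WACC = 0.3238 × 17.1700% + 0.0397 × 5.2700% + 0.6366 × 6.4879% = 9.8980%.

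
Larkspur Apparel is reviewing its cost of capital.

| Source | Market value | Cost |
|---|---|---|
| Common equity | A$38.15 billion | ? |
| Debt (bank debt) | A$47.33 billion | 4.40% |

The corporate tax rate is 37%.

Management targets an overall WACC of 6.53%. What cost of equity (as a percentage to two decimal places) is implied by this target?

Total capital V = 38.15 + 47.33 = 85.48.
Equity weight = 38.15/85.48 = 0.4463.
Bank debt weight = 47.33/85.48 = 0.5537.
Debt contribution = 0.5537 × 4.4% × (1 − 37%) = 1.5348%.
Required equity contribution = 6.53% − 1.5348% = 4.9952%.
Re = 4.9952% / 0.4463 = 11.1923%.

11.19%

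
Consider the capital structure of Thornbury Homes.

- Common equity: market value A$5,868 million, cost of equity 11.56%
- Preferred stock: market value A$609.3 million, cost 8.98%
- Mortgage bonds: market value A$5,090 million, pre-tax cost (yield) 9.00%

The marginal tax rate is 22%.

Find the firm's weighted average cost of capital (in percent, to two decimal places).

9.43%

Total capital V = 5868 + 609.3 + 5090 = 11567.3.
Equity: weight = 5868/11567.3 = 0.5073; cost = 11.56%.
Preferred: weight = 609.3/11567.3 = 0.0527; cost = 8.98%.
Mortgage bonds: weight = 5090/11567.3 = 0.4400; after-tax cost = 9% × (1 − 22%) = 7.0200%.
WACC = 0.5073 × 11.5600% + 0.0527 × 8.9800% + 0.4400 × 7.0200% = 9.4263%.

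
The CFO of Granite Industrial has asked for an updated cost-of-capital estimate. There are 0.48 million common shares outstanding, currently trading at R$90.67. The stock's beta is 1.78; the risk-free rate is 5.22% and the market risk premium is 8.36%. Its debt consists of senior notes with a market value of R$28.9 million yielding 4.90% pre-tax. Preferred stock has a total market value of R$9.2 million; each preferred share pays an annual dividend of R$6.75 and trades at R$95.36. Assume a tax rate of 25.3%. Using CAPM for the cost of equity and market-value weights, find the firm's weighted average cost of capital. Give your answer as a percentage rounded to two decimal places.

12.81%

Cost of equity via CAPM: Re = 5.22% + 1.78 × 8.36% = 20.1008%.
Cost of preferred: Rp = 6.75 / 95.36 = 7.0784%.
Market value of equity E = 90.67 × 0.48m = 43.5216m.
Total capital V = 43.5216 + 9.2 + 28.9 = 81.6216.
Equity: weight = 43.5216/81.6216 = 0.5332; cost = 20.1008%.
Preferred: weight = 9.2/81.6216 = 0.1127; cost = 7.0784%.
Senior notes: weight = 28.9/81.6216 = 0.3541; after-tax cost = 4.9% × (1 − 25.3%) = 3.6603%.
WACC = 0.5332 × 20.1008% + 0.1127 × 7.0784% + 0.3541 × 3.6603% = 12.8118%.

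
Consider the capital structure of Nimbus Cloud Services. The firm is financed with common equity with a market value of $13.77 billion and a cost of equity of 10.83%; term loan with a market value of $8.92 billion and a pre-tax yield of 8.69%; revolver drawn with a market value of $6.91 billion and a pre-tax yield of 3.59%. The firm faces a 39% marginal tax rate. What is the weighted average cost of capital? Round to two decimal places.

Total capital V = 13.77 + 8.92 + 6.91 = 29.6.
Equity: weight = 13.77/29.6 = 0.4652; cost = 10.83%.
Term loan: weight = 8.92/29.6 = 0.3014; after-tax cost = 8.69% × (1 − 39%) = 5.3009%.
Revolver drawn: weight = 6.91/29.6 = 0.2334; after-tax cost = 3.59% × (1 − 39%) = 2.1899%.
WACC = 0.4652 × 10.8300% + 0.3014 × 5.3009% + 0.2334 × 2.1899% = 7.1468%.

7.15%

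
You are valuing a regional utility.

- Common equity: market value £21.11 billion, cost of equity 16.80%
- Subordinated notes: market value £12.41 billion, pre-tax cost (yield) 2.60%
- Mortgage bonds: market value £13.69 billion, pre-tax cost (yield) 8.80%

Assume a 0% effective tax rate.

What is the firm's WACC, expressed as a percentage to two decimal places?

Total capital V = 21.11 + 12.41 + 13.69 = 47.21.
Equity: weight = 21.11/47.21 = 0.4472; cost = 16.8%.
Subordinated notes: weight = 12.41/47.21 = 0.2629; after-tax cost = 2.6% × (1 − 0%) = 2.6000%.
Mortgage bonds: weight = 13.69/47.21 = 0.2900; after-tax cost = 8.8% × (1 − 0%) = 8.8000%.
WACC = 0.4472 × 16.8000% + 0.2629 × 2.6000% + 0.2900 × 8.8000% = 10.7474%.

10.75%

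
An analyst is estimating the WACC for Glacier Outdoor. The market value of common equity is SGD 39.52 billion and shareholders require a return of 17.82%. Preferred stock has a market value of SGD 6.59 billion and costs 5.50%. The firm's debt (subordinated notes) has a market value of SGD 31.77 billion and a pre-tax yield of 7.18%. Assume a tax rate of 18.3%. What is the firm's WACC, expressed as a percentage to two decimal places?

11.90%

Total capital V = 39.52 + 6.59 + 31.77 = 77.88.
Equity: weight = 39.52/77.88 = 0.5074; cost = 17.82%.
Preferred: weight = 6.59/77.88 = 0.0846; cost = 5.5%.
Subordinated notes: weight = 31.77/77.88 = 0.4079; after-tax cost = 7.18% × (1 − 18.3%) = 5.8661%.
WACC = 0.5074 × 17.8200% + 0.0846 × 5.5000% + 0.4079 × 5.8661% = 11.9011%.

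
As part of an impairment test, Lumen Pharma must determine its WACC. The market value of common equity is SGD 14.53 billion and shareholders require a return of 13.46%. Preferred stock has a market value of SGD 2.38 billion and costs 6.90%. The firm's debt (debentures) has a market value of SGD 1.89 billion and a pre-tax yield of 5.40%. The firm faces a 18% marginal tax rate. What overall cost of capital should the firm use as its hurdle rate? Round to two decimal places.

Total capital V = 14.53 + 2.38 + 1.89 = 18.8.
Equity: weight = 14.53/18.8 = 0.7729; cost = 13.46%.
Preferred: weight = 2.38/18.8 = 0.1266; cost = 6.9%.
Debentures: weight = 1.89/18.8 = 0.1005; after-tax cost = 5.4% × (1 − 18%) = 4.4280%.
WACC = 0.7729 × 13.4600% + 0.1266 × 6.9000% + 0.1005 × 4.4280% = 11.7215%.

11.72%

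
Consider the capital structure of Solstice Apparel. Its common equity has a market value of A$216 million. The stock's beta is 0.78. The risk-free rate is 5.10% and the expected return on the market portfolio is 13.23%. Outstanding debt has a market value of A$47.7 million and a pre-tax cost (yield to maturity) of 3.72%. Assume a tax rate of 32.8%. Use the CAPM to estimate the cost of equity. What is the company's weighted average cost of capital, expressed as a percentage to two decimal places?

Market risk premium = 13.23% − 5.1% = 8.13%.
Cost of equity via CAPM: Re = 5.1% + 0.78 × 8.13% = 11.4414%.
Total capital V = 216 + 47.7 = 263.7.
Equity: weight = 216/263.7 = 0.8191; cost = 11.4414%.
Debt: weight = 47.7/263.7 = 0.1809; after-tax cost = 3.72% × (1 − 32.8%) = 2.4998%.
WACC = 0.8191 × 11.4414% + 0.1809 × 2.4998% = 9.8240%.

9.82%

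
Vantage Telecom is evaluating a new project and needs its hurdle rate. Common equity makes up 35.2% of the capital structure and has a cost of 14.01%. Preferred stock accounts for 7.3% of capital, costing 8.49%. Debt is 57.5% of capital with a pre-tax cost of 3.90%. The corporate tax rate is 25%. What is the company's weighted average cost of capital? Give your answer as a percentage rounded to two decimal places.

After-tax cost of debt = 3.9% × (1 − 25%) = 2.9250%.
WACC = 0.352 × 14.0100% + 0.073 × 8.4900% + 0.575 × 2.9250% = 7.2332%.

7.23%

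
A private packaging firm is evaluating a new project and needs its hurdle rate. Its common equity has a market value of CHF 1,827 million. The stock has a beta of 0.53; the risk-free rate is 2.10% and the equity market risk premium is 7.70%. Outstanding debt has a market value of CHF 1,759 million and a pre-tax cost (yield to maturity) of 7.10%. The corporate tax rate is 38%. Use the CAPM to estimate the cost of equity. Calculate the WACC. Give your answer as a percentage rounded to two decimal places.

5.31%

Cost of equity via CAPM: Re = 2.1% + 0.53 × 7.7% = 6.1810%.
Total capital V = 1827 + 1759 = 3586.
Equity: weight = 1827/3586 = 0.5095; cost = 6.181%.
Debt: weight = 1759/3586 = 0.4905; after-tax cost = 7.1% × (1 − 38%) = 4.4020%.
WACC = 0.5095 × 6.1810% + 0.4905 × 4.4020% = 5.3084%.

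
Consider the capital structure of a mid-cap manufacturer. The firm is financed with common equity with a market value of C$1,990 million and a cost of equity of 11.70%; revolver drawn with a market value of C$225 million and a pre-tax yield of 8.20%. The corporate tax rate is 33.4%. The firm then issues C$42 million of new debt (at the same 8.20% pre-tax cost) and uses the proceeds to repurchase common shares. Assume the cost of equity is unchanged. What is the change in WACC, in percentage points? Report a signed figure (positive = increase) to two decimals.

-0.12 pp

Current WACC:
Total capital V = 1990 + 225 = 2215.
Equity: weight = 1990/2215 = 0.8984; cost = 11.7%.
Revolver drawn: weight = 225/2215 = 0.1016; after-tax cost = 8.2% × (1 − 33.4%) = 5.4612%.
WACC = 0.8984 × 11.7000% + 0.1016 × 5.4612% = 11.0663%.
After the change:
Total capital V = 1948 + 267 = 2215.
Equity: weight = 1948/2215 = 0.8795; cost = 11.7%.
Revolver drawn: weight = 267/2215 = 0.1205; after-tax cost = 8.2% × (1 − 33.4%) = 5.4612%.
WACC = 0.8795 × 11.7000% + 0.1205 × 5.4612% = 10.9480%.
Change in WACC = 10.9480% − 11.0663% = -0.1183 pp.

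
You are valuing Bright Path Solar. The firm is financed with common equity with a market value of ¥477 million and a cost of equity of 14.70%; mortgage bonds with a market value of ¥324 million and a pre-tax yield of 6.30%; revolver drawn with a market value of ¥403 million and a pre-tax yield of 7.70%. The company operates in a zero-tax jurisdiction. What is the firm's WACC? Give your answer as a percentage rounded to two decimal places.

10.10%

Total capital V = 477 + 324 + 403 = 1204.
Equity: weight = 477/1204 = 0.3962; cost = 14.7%.
Mortgage bonds: weight = 324/1204 = 0.2691; after-tax cost = 6.3% × (1 − 0%) = 6.3000%.
Revolver drawn: weight = 403/1204 = 0.3347; after-tax cost = 7.7% × (1 − 0%) = 7.7000%.
WACC = 0.3962 × 14.7000% + 0.2691 × 6.3000% + 0.3347 × 7.7000% = 10.0965%.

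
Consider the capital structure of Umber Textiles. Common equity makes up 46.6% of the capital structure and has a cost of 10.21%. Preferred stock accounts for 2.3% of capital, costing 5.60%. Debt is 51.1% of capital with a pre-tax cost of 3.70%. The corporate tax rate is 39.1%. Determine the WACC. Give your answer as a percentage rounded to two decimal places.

6.04%

After-tax cost of debt = 3.7% × (1 − 39.1%) = 2.2533%.
WACC = 0.466 × 10.2100% + 0.023 × 5.6000% + 0.511 × 2.2533% = 6.0381%.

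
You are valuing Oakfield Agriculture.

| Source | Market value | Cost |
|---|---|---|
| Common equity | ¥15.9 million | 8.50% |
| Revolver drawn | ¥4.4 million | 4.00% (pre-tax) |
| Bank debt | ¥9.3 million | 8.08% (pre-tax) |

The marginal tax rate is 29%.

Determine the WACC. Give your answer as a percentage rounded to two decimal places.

Total capital V = 15.9 + 4.4 + 9.3 = 29.6.
Equity: weight = 15.9/29.6 = 0.5372; cost = 8.5%.
Revolver drawn: weight = 4.4/29.6 = 0.1486; after-tax cost = 4% × (1 − 29%) = 2.8400%.
Bank debt: weight = 9.3/29.6 = 0.3142; after-tax cost = 8.08% × (1 − 29%) = 5.7368%.
WACC = 0.5372 × 8.5000% + 0.1486 × 2.8400% + 0.3142 × 5.7368% = 6.7905%.

6.79%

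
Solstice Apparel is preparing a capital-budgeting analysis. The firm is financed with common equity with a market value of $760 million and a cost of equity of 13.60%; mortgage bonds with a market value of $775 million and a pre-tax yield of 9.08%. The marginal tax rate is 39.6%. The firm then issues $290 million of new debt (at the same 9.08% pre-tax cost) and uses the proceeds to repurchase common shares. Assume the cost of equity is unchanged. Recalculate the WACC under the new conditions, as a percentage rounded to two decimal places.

After the change:
Total capital V = 470 + 1065 = 1535.
Equity: weight = 470/1535 = 0.3062; cost = 13.6%.
Mortgage bonds: weight = 1065/1535 = 0.6938; after-tax cost = 9.08% × (1 − 39.6%) = 5.4843%.
WACC = 0.3062 × 13.6000% + 0.6938 × 5.4843% = 7.9693%.

7.97%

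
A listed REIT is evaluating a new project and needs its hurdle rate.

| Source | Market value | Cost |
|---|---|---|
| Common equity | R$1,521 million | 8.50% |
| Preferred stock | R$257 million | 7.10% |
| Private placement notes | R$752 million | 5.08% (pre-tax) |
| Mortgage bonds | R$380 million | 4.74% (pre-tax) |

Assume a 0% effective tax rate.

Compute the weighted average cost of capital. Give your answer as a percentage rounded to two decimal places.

7.00%

Total capital V = 1521 + 257 + 752 + 380 = 2910.
Equity: weight = 1521/2910 = 0.5227; cost = 8.5%.
Preferred: weight = 257/2910 = 0.0883; cost = 7.1%.
Private placement notes: weight = 752/2910 = 0.2584; after-tax cost = 5.08% × (1 − 0%) = 5.0800%.
Mortgage bonds: weight = 380/2910 = 0.1306; after-tax cost = 4.74% × (1 − 0%) = 4.7400%.
WACC = 0.5227 × 8.5000% + 0.0883 × 7.1000% + 0.2584 × 5.0800% + 0.1306 × 4.7400% = 7.0016%.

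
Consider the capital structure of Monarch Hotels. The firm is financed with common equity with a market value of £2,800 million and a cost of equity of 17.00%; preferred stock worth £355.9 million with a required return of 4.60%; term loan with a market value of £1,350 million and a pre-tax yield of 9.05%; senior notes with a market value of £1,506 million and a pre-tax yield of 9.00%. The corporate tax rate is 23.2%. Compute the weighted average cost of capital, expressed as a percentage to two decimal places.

Total capital V = 2800 + 355.9 + 1350 + 1506 = 6011.9.
Equity: weight = 2800/6011.9 = 0.4657; cost = 17%.
Preferred: weight = 355.9/6011.9 = 0.0592; cost = 4.6%.
Term loan: weight = 1350/6011.9 = 0.2246; after-tax cost = 9.05% × (1 − 23.2%) = 6.9504%.
Senior notes: weight = 1506/6011.9 = 0.2505; after-tax cost = 9% × (1 − 23.2%) = 6.9120%.
WACC = 0.4657 × 17.0000% + 0.0592 × 4.6000% + 0.2246 × 6.9504% + 0.2505 × 6.9120% = 11.4822%.

11.48%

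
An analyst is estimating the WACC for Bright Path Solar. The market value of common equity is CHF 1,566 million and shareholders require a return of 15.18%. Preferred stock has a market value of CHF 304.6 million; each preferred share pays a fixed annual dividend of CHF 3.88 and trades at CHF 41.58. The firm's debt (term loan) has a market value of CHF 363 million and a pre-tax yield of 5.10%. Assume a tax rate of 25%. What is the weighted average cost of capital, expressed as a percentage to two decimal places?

Cost of preferred: Rp = 3.88 / 41.58 = 9.3314%.
Total capital V = 1566 + 304.6 + 363 = 2233.6.
Equity: weight = 1566/2233.6 = 0.7011; cost = 15.18%.
Preferred: weight = 304.6/2233.6 = 0.1364; cost = 9.3314%.
Term loan: weight = 363/2233.6 = 0.1625; after-tax cost = 5.1% × (1 − 25%) = 3.8250%.
WACC = 0.7011 × 15.1800% + 0.1364 × 9.3314% + 0.1625 × 3.8250% = 12.5370%.

12.54%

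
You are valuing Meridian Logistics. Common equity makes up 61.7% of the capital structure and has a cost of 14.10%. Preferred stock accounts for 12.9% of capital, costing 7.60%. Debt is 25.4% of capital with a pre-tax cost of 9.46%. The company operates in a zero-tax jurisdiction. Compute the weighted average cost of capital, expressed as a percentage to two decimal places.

12.08%

After-tax cost of debt = 9.46% × (1 − 0%) = 9.4600%.
WACC = 0.617 × 14.1000% + 0.129 × 7.6000% + 0.254 × 9.4600% = 12.0829%.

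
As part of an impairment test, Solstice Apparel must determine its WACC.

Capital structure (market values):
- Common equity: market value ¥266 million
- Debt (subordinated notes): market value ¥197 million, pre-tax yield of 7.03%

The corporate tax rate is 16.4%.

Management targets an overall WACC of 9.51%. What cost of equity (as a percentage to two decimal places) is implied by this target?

Total capital V = 266 + 197 = 463.
Equity weight = 266/463 = 0.5745.
Subordinated notes weight = 197/463 = 0.4255.
Debt contribution = 0.4255 × 7.03% × (1 − 16.4%) = 2.5006%.
Required equity contribution = 9.51% − 2.5006% = 7.0094%.
Re = 7.0094% / 0.5745 = 12.2005%.

12.20%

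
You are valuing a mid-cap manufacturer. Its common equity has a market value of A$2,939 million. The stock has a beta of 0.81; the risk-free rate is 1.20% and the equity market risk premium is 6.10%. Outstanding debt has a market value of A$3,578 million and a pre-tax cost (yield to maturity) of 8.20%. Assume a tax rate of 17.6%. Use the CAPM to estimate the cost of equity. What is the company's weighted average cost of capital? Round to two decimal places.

6.48%

Cost of equity via CAPM: Re = 1.2% + 0.81 × 6.1% = 6.1410%.
Total capital V = 2939 + 3578 = 6517.
Equity: weight = 2939/6517 = 0.4510; cost = 6.141%.
Debt: weight = 3578/6517 = 0.5490; after-tax cost = 8.2% × (1 − 17.6%) = 6.7568%.
WACC = 0.4510 × 6.1410% + 0.5490 × 6.7568% = 6.4791%.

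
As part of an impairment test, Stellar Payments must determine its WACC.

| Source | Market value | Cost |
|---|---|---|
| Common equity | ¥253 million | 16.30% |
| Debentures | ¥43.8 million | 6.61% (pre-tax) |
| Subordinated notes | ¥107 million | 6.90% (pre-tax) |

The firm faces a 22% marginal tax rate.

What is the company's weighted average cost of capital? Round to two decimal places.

Total capital V = 253 + 43.8 + 107 = 403.8.
Equity: weight = 253/403.8 = 0.6265; cost = 16.3%.
Debentures: weight = 43.8/403.8 = 0.1085; after-tax cost = 6.61% × (1 − 22%) = 5.1558%.
Subordinated notes: weight = 107/403.8 = 0.2650; after-tax cost = 6.9% × (1 − 22%) = 5.3820%.
WACC = 0.6265 × 16.3000% + 0.1085 × 5.1558% + 0.2650 × 5.3820% = 12.1981%.

12.20%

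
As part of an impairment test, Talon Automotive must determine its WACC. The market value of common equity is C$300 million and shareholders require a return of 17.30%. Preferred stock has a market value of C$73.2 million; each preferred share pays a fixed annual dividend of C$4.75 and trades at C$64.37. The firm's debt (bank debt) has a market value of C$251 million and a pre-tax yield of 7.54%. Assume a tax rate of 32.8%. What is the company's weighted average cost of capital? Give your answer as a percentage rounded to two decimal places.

Cost of preferred: Rp = 4.75 / 64.37 = 7.3792%.
Total capital V = 300 + 73.2 + 251 = 624.2.
Equity: weight = 300/624.2 = 0.4806; cost = 17.3%.
Preferred: weight = 73.2/624.2 = 0.1173; cost = 7.3792%.
Bank debt: weight = 251/624.2 = 0.4021; after-tax cost = 7.54% × (1 − 32.8%) = 5.0669%.
WACC = 0.4806 × 17.3000% + 0.1173 × 7.3792% + 0.4021 × 5.0669% = 11.2175%.

11.22%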